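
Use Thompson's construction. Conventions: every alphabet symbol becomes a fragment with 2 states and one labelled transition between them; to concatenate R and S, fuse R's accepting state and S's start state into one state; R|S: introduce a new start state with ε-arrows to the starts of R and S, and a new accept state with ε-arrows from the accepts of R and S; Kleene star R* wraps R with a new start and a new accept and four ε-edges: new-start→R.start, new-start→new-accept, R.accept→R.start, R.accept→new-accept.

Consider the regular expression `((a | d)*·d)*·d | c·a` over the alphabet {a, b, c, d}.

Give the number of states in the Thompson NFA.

By structural recursion:
Each of the 6 symbol leaves contributes a 2-state fragment.
  a | d : 6 states
  (a | d)* : 8 states
  (a | d)*·d : 9 states
  ((a | d)*·d)* : 11 states
  ((a | d)*·d)*·d : 12 states
  c·a : 3 states
  ((a | d)*·d)*·d | c·a : 17 states

17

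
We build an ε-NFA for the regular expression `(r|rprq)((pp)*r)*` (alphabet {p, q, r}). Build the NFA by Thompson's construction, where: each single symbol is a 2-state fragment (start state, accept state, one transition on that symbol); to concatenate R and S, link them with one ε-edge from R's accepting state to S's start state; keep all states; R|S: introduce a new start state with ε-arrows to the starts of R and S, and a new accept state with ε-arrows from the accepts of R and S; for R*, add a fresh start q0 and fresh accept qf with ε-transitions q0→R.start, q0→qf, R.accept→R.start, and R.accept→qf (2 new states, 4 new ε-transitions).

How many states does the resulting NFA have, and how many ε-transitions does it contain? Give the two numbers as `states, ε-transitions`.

22, 18

Recursing over subexpressions:
Each of the 8 symbol leaves contributes 2 states and 0 ε-transitions.
  rprq = 8 states, 3 ε-transitions
  r|rprq = 12 states, 7 ε-transitions
  pp = 4 states, 1 ε-transition
  (pp)* = 6 states, 5 ε-transitions
  (pp)*r = 8 states, 6 ε-transitions
  ((pp)*r)* = 10 states, 10 ε-transitions
  (r|rprq)((pp)*r)* = 22 states, 18 ε-transitions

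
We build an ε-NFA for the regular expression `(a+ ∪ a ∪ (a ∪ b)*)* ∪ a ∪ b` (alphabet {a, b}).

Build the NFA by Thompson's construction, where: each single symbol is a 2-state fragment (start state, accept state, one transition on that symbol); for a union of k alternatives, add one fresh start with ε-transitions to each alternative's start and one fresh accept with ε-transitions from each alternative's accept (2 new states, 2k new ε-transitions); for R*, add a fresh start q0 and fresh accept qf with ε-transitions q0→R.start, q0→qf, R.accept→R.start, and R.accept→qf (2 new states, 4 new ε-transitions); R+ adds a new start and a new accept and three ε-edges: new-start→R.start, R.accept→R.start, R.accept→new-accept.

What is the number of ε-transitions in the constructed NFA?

27

Building bottom-up:
Each of the 6 symbol leaves contributes 0 ε-transitions.
  a+ — 3 ε-transitions
  a ∪ b — 4 ε-transitions
  (a ∪ b)* — 8 ε-transitions
  a+ ∪ a ∪ (a ∪ b)* — 17 ε-transitions
  (a+ ∪ a ∪ (a ∪ b)*)* — 21 ε-transitions
  (a+ ∪ a ∪ (a ∪ b)*)* ∪ a ∪ b — 27 ε-transitions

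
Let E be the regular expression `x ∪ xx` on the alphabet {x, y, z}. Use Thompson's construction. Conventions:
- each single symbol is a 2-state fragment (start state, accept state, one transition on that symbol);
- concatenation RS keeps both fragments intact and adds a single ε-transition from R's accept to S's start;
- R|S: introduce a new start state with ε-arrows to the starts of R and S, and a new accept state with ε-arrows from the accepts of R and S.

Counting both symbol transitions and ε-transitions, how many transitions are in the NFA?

8

Per subexpression:
Each of the 3 symbol leaves contributes 1 transition (1 symbol, 0 ε).
  xx — 3 transitions (2 symbol, 1 ε)
  x ∪ xx — 8 transitions (3 symbol, 5 ε)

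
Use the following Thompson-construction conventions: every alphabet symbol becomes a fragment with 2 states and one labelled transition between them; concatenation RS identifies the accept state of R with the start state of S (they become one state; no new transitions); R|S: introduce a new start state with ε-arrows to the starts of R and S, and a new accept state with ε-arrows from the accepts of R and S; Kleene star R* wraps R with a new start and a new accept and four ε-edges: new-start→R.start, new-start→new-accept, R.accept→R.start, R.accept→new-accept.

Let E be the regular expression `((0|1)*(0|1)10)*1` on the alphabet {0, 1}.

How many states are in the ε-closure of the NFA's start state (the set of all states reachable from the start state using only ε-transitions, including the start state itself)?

9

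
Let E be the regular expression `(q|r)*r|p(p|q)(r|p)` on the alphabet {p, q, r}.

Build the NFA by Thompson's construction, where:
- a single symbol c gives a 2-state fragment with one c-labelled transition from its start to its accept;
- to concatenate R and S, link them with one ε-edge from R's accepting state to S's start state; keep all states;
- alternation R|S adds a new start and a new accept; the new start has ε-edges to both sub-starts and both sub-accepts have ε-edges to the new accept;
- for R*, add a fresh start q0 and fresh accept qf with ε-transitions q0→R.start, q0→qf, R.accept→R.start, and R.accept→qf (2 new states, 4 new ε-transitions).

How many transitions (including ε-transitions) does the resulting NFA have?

Recursing over subexpressions:
Each of the 8 symbol leaves contributes 1 transition (1 symbol, 0 ε).
  q|r — 6 transitions (2 symbol, 4 ε)
  (q|r)* — 10 transitions (2 symbol, 8 ε)
  (q|r)*r — 12 transitions (3 symbol, 9 ε)
  p|q — 6 transitions (2 symbol, 4 ε)
  r|p — 6 transitions (2 symbol, 4 ε)
  p(p|q)(r|p) — 15 transitions (5 symbol, 10 ε)
  (q|r)*r|p(p|q)(r|p) — 31 transitions (8 symbol, 23 ε)

31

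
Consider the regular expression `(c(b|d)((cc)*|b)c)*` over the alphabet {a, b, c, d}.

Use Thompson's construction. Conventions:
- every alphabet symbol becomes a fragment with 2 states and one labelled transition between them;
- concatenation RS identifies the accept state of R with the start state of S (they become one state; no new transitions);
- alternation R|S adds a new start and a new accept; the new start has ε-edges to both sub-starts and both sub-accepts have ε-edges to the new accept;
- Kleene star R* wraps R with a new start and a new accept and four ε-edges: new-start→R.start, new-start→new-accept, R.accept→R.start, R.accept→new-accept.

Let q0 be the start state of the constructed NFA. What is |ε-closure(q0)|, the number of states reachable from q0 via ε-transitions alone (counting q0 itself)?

3

Let C(F) = |ε-closure(F.start)| within fragment F, and note whether F accepts ε. Symbol fragments have C = 1 and do not accept ε. Then:
  b|d — |closure| = 1 + 1 + 1 = 3 (the new accept is not ε-reachable since no branch accepts ε)
  cc — |closure| equals the left operand's closure size = 1 (its accept is not ε-reachable, so the closure stops there)
  (cc)* — |closure| = 1 (new start) + 1 (body) + 1 (new accept) = 3
  (cc)*|b — |closure| = 1 (new start) + (3 + 1) + 1 (new accept, since some branch ε-reaches its own accept) = 6
  c(b|d)((cc)*|b)c — same as the first factor's closure: |closure| = 1
  (c(b|d)((cc)*|b)c)* — |closure| = 1 (new start) + 1 (body) + 1 (new accept) = 3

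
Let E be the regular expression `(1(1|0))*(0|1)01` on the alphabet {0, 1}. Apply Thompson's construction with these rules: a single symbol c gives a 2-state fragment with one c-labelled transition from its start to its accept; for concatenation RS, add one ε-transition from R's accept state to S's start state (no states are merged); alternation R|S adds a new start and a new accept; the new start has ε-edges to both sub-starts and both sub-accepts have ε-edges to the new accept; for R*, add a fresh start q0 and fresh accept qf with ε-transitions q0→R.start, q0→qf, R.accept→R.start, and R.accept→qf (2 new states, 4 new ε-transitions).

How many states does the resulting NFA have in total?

Bottom-up over the parse tree:
Each of the 7 symbol leaves contributes a 2-state fragment.
  1|0 — 6 states
  1(1|0) — 8 states
  (1(1|0))* — 10 states
  0|1 — 6 states
  (1(1|0))*(0|1)01 — 20 states

20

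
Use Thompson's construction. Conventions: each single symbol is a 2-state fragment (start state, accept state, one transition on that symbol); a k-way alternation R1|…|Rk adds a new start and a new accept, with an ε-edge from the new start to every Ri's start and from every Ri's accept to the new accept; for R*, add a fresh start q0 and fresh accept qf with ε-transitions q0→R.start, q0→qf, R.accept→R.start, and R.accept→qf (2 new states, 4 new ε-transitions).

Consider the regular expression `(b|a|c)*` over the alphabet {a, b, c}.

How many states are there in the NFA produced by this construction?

Bottom-up over the parse tree:
Each of the 3 symbol leaves contributes a 2-state fragment.
  b|a|c — 8 states
  (b|a|c)* — 10 states

10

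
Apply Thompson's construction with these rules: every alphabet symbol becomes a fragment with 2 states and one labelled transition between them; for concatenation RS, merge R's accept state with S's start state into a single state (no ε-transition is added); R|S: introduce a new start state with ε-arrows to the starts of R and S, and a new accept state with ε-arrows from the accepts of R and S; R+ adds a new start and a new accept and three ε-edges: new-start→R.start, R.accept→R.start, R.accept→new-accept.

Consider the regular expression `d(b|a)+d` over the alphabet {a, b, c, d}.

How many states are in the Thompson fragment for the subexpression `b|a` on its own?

6

Fragment for `b|a`:
Each of the 2 symbol leaves contributes a 2-state fragment.
  b|a → 6 states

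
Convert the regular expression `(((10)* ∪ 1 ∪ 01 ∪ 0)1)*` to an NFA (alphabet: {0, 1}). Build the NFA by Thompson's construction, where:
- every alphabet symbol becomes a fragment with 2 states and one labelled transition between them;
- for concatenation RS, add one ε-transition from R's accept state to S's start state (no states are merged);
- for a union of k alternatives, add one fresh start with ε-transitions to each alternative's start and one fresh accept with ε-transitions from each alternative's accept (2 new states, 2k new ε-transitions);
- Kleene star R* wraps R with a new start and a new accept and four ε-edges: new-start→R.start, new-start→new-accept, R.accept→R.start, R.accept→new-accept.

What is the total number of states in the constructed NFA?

20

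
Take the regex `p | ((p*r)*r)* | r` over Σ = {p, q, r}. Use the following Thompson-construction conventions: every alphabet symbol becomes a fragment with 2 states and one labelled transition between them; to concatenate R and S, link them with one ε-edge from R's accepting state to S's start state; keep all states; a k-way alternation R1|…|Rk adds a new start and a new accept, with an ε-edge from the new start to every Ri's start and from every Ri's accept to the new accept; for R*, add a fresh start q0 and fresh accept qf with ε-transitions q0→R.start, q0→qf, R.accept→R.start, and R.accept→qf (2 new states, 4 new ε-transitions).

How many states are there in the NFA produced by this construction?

Recursing over subexpressions:
Each of the 5 symbol leaves contributes a 2-state fragment.
  p* = 4 states
  p*r = 6 states
  (p*r)* = 8 states
  (p*r)*r = 10 states
  ((p*r)*r)* = 12 states
  p | ((p*r)*r)* | r = 18 states

18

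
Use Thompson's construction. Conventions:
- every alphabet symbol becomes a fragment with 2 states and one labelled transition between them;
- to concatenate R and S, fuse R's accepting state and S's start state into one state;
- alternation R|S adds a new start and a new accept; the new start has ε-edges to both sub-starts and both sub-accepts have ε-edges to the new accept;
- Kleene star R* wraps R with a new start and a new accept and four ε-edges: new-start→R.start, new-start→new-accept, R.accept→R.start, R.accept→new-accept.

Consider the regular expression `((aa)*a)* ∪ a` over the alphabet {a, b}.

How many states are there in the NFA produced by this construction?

12

Per subexpression:
Each of the 4 symbol leaves contributes a 2-state fragment.
  aa → 3 states
  (aa)* → 5 states
  (aa)*a → 6 states
  ((aa)*a)* → 8 states
  ((aa)*a)* ∪ a → 12 states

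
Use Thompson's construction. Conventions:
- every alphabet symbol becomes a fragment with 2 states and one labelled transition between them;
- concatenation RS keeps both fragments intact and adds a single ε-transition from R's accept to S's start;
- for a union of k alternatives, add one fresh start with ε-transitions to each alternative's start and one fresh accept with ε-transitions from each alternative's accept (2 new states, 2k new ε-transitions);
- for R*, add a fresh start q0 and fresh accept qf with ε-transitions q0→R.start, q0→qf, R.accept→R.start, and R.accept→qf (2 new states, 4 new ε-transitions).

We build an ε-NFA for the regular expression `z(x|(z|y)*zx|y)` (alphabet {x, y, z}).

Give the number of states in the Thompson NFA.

20

Building bottom-up:
Each of the 7 symbol leaves contributes a 2-state fragment.
  z|y : 6 states
  (z|y)* : 8 states
  (z|y)*zx : 12 states
  x|(z|y)*zx|y : 18 states
  z(x|(z|y)*zx|y) : 20 states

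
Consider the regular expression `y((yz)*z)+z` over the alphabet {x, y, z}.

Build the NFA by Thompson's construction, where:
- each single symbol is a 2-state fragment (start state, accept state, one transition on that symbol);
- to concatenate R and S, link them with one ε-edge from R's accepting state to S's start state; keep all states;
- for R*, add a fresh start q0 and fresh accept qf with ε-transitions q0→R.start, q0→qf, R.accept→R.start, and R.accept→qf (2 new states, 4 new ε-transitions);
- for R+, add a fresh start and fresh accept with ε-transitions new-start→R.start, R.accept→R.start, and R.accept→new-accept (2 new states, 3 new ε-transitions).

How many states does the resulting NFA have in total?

14

Recursing over subexpressions:
Each of the 5 symbol leaves contributes a 2-state fragment.
  yz = 4 states
  (yz)* = 6 states
  (yz)*z = 8 states
  ((yz)*z)+ = 10 states
  y((yz)*z)+z = 14 states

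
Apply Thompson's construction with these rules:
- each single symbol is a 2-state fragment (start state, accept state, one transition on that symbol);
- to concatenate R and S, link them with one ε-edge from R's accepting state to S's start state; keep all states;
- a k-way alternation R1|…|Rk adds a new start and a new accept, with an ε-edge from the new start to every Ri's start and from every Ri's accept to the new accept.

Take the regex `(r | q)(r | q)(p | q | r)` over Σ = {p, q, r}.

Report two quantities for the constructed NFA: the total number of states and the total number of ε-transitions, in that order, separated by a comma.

Bottom-up over the parse tree:
Each of the 7 symbol leaves contributes 2 states and 0 ε-transitions.
  r | q : 6 states, 4 ε-transitions
  r | q : 6 states, 4 ε-transitions
  p | q | r : 8 states, 6 ε-transitions
  (r | q)(r | q)(p | q | r) : 20 states, 16 ε-transitions

20, 16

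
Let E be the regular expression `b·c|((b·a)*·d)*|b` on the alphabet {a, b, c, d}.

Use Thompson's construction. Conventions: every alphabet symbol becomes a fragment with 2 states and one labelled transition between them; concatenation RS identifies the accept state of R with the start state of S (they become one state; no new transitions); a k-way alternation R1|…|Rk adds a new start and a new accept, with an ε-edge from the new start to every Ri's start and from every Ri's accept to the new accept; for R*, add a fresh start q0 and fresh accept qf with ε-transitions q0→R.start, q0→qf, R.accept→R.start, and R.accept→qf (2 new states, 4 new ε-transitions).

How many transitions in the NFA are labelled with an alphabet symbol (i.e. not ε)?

6

Recursing over subexpressions:
Each of the 6 symbol leaves contributes exactly 1 symbol transition.
  b·c = 2 symbol transitions
  b·a = 2 symbol transitions
  (b·a)* = 2 symbol transitions
  (b·a)*·d = 3 symbol transitions
  ((b·a)*·d)* = 3 symbol transitions
  b·c|((b·a)*·d)*|b = 6 symbol transitions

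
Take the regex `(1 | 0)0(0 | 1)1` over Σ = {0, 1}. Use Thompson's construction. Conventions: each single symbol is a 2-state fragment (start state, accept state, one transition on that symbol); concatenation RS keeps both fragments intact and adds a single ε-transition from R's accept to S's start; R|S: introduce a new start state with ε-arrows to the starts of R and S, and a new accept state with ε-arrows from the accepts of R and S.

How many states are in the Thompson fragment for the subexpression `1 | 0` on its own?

6

Fragment for `1 | 0`:
Each of the 2 symbol leaves contributes a 2-state fragment.
  1 | 0 → 6 states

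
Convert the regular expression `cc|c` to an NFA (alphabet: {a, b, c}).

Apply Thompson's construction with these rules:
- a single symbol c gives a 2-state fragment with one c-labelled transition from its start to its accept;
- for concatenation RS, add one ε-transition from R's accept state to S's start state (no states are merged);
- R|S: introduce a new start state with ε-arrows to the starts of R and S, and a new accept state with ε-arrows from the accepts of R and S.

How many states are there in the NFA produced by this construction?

8

By structural recursion:
Each of the 3 symbol leaves contributes a 2-state fragment.
  cc → 4 states
  cc|c → 8 states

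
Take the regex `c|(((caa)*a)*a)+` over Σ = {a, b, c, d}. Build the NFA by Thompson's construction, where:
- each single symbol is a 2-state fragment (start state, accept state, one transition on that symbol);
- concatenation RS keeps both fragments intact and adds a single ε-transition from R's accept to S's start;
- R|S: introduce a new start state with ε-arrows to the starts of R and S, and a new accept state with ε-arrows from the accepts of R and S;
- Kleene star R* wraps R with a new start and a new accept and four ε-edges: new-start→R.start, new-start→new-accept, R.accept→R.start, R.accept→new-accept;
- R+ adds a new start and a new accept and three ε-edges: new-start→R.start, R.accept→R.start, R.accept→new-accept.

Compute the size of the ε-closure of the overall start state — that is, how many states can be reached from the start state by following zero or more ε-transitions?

Let C(F) = |ε-closure(F.start)| within fragment F, and note whether F accepts ε. Symbol fragments have C = 1 and do not accept ε. Then:
  caa : |closure| equals the left operand's closure size = 1 (its accept is not ε-reachable, so the closure stops there)
  (caa)* : |closure| = 1 (new start) + 1 (body) + 1 (new accept) = 3
  (caa)*a : |closure| = 3 + 1 = 4 (closure spills across the concat boundary because the left factor accepts ε)
  ((caa)*a)* : new start has ε-edges to the inner start and to the new accept, so |closure| = 2 + 4 = 6
  ((caa)*a)*a : the left operand accepts ε, so the closure extends into the next operand (via the concat ε-link); |closure| = 6 + 1 = 7
  (((caa)*a)*a)+ : new start ε-reaches only the body's start; the new accept needs a symbol first: |closure| = 1 + 7 = 8
  c|(((caa)*a)*a)+ : new start ε-reaches every alternative's start; none of them accept ε, so the new accept is not reached: |closure| = 1 + 1 + 8 = 10

10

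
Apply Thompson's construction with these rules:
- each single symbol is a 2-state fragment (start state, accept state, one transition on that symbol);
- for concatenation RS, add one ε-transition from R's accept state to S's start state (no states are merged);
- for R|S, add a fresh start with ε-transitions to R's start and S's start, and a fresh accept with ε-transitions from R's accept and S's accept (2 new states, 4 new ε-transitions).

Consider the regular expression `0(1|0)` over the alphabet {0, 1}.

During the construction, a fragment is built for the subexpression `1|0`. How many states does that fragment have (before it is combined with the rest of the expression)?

6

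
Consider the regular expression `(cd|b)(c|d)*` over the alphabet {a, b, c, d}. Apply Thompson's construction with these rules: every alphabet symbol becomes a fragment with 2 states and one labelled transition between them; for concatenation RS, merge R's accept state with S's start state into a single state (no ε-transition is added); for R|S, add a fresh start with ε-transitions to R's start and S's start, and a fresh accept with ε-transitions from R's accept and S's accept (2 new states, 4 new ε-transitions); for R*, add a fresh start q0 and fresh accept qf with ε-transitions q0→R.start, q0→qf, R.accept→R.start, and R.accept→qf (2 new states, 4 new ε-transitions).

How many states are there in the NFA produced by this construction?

14

By structural recursion:
Each of the 5 symbol leaves contributes a 2-state fragment.
  cd : 3 states
  cd|b : 7 states
  c|d : 6 states
  (c|d)* : 8 states
  (cd|b)(c|d)* : 14 states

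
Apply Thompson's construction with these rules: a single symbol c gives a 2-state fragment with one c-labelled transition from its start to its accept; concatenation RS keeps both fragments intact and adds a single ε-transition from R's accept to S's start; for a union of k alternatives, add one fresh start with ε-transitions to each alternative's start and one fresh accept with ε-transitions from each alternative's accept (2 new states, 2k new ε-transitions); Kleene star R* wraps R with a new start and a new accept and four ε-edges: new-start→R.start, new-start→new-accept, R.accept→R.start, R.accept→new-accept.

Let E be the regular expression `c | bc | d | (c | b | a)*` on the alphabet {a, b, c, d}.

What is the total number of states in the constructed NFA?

20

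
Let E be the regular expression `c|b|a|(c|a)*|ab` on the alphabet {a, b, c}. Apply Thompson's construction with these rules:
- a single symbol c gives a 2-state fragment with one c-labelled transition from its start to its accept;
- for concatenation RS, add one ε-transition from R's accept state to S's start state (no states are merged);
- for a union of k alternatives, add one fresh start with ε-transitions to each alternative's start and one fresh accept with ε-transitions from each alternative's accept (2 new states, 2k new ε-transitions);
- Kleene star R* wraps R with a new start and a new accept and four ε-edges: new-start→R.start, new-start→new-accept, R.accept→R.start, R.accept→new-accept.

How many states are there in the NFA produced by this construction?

Recursing over subexpressions:
Each of the 7 symbol leaves contributes a 2-state fragment.
  c|a = 6 states
  (c|a)* = 8 states
  ab = 4 states
  c|b|a|(c|a)*|ab = 20 states

20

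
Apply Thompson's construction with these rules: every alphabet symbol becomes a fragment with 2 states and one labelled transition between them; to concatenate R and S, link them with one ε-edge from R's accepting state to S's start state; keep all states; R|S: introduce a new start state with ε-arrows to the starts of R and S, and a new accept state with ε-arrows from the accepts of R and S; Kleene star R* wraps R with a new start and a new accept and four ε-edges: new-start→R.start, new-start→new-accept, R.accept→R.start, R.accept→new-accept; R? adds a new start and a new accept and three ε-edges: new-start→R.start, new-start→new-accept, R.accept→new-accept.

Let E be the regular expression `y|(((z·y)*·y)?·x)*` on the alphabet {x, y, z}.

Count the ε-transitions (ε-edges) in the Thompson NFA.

18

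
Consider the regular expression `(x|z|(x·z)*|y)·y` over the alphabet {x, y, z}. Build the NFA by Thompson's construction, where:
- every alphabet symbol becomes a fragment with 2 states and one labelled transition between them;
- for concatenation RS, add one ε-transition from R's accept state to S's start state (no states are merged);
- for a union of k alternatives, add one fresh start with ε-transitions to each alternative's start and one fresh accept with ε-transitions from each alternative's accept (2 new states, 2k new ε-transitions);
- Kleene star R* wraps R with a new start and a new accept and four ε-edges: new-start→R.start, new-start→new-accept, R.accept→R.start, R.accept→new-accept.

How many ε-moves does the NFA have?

14

Per subexpression:
Each of the 6 symbol leaves contributes 0 ε-transitions.
  x·z — 1 ε-transition
  (x·z)* — 5 ε-transitions
  x|z|(x·z)*|y — 13 ε-transitions
  (x|z|(x·z)*|y)·y — 14 ε-transitions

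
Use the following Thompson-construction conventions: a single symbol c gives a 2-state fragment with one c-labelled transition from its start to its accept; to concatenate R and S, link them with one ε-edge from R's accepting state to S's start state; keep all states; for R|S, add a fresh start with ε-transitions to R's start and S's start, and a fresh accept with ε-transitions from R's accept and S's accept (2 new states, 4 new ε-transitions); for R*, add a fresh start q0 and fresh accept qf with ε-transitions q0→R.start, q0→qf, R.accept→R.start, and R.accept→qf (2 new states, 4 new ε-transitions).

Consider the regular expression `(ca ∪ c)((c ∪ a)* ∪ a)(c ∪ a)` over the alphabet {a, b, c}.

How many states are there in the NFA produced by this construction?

26

Building bottom-up:
Each of the 8 symbol leaves contributes a 2-state fragment.
  ca → 4 states
  ca ∪ c → 8 states
  c ∪ a → 6 states
  (c ∪ a)* → 8 states
  (c ∪ a)* ∪ a → 12 states
  c ∪ a → 6 states
  (ca ∪ c)((c ∪ a)* ∪ a)(c ∪ a) → 26 states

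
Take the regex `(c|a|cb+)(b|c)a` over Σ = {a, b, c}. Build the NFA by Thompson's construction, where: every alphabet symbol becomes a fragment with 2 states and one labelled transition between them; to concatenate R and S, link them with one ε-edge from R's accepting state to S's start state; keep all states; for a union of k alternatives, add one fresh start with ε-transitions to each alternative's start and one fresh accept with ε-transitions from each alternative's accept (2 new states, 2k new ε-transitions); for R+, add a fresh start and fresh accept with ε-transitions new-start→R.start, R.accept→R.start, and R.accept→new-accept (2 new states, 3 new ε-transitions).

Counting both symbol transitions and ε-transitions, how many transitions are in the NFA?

23

Building bottom-up:
Each of the 7 symbol leaves contributes 1 transition (1 symbol, 0 ε).
  b+ = 4 transitions (1 symbol, 3 ε)
  cb+ = 6 transitions (2 symbol, 4 ε)
  c|a|cb+ = 14 transitions (4 symbol, 10 ε)
  b|c = 6 transitions (2 symbol, 4 ε)
  (c|a|cb+)(b|c)a = 23 transitions (7 symbol, 16 ε)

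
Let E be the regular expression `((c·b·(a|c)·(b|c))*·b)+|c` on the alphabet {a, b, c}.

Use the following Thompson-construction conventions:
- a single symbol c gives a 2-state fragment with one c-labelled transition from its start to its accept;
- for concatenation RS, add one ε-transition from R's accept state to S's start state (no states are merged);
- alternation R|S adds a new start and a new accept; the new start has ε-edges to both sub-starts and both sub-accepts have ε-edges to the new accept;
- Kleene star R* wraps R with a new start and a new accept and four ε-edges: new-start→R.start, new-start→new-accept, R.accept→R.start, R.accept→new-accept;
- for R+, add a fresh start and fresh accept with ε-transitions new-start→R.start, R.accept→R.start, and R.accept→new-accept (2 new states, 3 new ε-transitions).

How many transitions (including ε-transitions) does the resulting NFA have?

31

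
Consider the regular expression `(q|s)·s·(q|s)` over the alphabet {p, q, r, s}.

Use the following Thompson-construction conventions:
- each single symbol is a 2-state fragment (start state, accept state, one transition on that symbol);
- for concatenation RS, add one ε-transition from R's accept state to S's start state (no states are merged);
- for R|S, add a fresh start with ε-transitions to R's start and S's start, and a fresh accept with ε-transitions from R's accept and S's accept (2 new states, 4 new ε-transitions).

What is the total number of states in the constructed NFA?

14

Bottom-up over the parse tree:
Each of the 5 symbol leaves contributes a 2-state fragment.
  q|s = 6 states
  q|s = 6 states
  (q|s)·s·(q|s) = 14 states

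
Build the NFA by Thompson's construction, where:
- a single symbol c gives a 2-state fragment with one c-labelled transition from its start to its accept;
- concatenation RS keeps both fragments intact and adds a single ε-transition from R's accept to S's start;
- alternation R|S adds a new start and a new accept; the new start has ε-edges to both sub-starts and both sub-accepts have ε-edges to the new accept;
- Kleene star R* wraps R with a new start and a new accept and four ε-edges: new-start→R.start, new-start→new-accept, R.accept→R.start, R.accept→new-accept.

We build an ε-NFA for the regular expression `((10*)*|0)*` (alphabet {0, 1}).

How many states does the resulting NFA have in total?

14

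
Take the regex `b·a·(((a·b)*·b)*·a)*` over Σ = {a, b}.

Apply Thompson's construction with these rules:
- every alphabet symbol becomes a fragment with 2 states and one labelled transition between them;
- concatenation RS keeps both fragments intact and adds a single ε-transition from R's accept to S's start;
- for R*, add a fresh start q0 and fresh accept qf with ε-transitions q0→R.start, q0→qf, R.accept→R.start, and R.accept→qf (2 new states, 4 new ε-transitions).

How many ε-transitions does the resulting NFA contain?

17

Per subexpression:
Each of the 6 symbol leaves contributes 0 ε-transitions.
  a·b = 1 ε-transition
  (a·b)* = 5 ε-transitions
  (a·b)*·b = 6 ε-transitions
  ((a·b)*·b)* = 10 ε-transitions
  ((a·b)*·b)*·a = 11 ε-transitions
  (((a·b)*·b)*·a)* = 15 ε-transitions
  b·a·(((a·b)*·b)*·a)* = 17 ε-transitions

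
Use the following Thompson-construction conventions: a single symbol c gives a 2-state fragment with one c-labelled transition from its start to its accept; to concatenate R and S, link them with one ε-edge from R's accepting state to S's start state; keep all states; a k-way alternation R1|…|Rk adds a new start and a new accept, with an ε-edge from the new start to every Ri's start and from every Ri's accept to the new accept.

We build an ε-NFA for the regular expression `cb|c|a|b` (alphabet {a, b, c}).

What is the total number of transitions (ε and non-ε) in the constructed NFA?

14

Building bottom-up:
Each of the 5 symbol leaves contributes 1 transition (1 symbol, 0 ε).
  cb : 3 transitions (2 symbol, 1 ε)
  cb|c|a|b : 14 transitions (5 symbol, 9 ε)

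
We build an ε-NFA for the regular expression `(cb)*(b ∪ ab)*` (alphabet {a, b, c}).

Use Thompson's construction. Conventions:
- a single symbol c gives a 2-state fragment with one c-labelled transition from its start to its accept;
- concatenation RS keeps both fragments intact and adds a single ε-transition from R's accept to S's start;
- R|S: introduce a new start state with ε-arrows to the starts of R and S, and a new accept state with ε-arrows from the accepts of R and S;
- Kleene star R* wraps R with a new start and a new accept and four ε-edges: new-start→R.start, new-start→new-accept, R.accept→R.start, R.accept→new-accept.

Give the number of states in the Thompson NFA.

16

Per subexpression:
Each of the 5 symbol leaves contributes a 2-state fragment.
  cb — 4 states
  (cb)* — 6 states
  ab — 4 states
  b ∪ ab — 8 states
  (b ∪ ab)* — 10 states
  (cb)*(b ∪ ab)* — 16 states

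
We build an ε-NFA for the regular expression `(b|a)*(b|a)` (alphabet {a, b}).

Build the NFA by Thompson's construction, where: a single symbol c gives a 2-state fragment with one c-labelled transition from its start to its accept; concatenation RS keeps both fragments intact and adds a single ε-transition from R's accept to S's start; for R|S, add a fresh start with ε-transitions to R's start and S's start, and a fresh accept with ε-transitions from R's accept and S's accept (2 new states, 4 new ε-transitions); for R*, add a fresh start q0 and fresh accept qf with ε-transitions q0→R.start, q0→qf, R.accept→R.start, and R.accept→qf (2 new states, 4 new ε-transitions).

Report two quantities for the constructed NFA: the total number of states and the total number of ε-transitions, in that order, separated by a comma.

Building bottom-up:
Each of the 4 symbol leaves contributes 2 states and 0 ε-transitions.
  b|a : 6 states, 4 ε-transitions
  (b|a)* : 8 states, 8 ε-transitions
  b|a : 6 states, 4 ε-transitions
  (b|a)*(b|a) : 14 states, 13 ε-transitions

14, 13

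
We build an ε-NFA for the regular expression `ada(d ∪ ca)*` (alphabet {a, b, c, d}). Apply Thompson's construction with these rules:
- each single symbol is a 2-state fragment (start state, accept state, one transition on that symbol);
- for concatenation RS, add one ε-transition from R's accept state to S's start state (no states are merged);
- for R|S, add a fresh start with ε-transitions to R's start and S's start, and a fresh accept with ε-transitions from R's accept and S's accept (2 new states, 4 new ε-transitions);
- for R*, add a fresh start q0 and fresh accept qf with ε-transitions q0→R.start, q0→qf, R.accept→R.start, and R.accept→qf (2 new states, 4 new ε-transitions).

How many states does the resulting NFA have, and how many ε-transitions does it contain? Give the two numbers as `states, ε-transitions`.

16, 12

Recursing over subexpressions:
Each of the 6 symbol leaves contributes 2 states and 0 ε-transitions.
  ca = 4 states, 1 ε-transition
  d ∪ ca = 8 states, 5 ε-transitions
  (d ∪ ca)* = 10 states, 9 ε-transitions
  ada(d ∪ ca)* = 16 states, 12 ε-transitions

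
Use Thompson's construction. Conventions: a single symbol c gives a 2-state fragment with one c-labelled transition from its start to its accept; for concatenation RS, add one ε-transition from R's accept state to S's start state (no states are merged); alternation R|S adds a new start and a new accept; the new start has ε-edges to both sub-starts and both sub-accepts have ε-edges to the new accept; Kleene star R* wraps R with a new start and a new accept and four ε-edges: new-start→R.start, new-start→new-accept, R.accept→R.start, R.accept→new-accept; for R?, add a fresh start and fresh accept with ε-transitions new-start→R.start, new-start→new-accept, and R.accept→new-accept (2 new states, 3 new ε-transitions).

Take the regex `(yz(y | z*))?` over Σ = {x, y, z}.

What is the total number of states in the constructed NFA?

Building bottom-up:
Each of the 4 symbol leaves contributes a 2-state fragment.
  z* → 4 states
  y | z* → 8 states
  yz(y | z*) → 12 states
  (yz(y | z*))? → 14 states

14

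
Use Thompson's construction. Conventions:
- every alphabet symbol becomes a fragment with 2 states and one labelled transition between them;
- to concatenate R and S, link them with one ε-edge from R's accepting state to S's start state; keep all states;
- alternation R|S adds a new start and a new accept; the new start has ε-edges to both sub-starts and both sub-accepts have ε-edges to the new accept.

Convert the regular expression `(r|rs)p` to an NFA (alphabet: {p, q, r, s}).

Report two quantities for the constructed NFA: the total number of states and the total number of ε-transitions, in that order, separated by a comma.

Building bottom-up:
Each of the 4 symbol leaves contributes 2 states and 0 ε-transitions.
  rs → 4 states, 1 ε-transition
  r|rs → 8 states, 5 ε-transitions
  (r|rs)p → 10 states, 6 ε-transitions

10, 6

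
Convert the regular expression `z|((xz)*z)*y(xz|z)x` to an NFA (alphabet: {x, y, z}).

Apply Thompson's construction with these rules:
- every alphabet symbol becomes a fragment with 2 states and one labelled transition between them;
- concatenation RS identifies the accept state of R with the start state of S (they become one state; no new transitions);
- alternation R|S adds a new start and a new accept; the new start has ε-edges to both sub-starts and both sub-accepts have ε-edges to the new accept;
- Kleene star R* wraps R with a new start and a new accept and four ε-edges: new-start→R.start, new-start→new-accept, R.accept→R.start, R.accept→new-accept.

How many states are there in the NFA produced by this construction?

Bottom-up over the parse tree:
Each of the 9 symbol leaves contributes a 2-state fragment.
  xz — 3 states
  (xz)* — 5 states
  (xz)*z — 6 states
  ((xz)*z)* — 8 states
  xz — 3 states
  xz|z — 7 states
  ((xz)*z)*y(xz|z)x — 16 states
  z|((xz)*z)*y(xz|z)x — 20 states

20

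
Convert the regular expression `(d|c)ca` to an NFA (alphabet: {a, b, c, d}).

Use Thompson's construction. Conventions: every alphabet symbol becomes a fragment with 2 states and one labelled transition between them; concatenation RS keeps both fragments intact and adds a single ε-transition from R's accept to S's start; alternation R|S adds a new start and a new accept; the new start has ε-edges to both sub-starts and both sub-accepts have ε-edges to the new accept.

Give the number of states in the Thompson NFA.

Building bottom-up:
Each of the 4 symbol leaves contributes a 2-state fragment.
  d|c — 6 states
  (d|c)ca — 10 states

10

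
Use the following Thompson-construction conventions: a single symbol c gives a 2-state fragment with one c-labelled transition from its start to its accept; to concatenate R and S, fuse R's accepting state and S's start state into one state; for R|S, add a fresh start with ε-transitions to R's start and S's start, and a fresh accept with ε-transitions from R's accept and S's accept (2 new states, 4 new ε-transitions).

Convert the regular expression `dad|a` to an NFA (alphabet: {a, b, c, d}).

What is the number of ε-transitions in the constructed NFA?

By structural recursion:
Each of the 4 symbol leaves contributes 0 ε-transitions.
  dad → 0 ε-transitions
  dad|a → 4 ε-transitions

4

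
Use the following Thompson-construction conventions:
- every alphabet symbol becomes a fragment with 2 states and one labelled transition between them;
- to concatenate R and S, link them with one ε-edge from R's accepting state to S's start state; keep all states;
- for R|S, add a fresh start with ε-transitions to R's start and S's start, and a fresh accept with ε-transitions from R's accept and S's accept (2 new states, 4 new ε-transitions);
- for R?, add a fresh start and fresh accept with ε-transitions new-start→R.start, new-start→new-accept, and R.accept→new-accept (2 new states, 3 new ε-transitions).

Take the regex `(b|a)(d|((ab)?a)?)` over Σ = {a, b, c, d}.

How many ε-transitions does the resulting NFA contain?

Bottom-up over the parse tree:
Each of the 6 symbol leaves contributes 0 ε-transitions.
  b|a → 4 ε-transitions
  ab → 1 ε-transition
  (ab)? → 4 ε-transitions
  (ab)?a → 5 ε-transitions
  ((ab)?a)? → 8 ε-transitions
  d|((ab)?a)? → 12 ε-transitions
  (b|a)(d|((ab)?a)?) → 17 ε-transitions

17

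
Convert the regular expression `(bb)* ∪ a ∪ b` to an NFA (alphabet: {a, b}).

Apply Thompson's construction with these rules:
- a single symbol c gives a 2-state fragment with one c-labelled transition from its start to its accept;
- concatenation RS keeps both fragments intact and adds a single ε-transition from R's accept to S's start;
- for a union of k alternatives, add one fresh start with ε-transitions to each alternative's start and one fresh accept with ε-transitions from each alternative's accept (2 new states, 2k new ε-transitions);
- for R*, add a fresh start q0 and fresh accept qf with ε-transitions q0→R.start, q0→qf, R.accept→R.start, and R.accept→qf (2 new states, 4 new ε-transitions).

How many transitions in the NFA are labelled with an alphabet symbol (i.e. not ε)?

4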